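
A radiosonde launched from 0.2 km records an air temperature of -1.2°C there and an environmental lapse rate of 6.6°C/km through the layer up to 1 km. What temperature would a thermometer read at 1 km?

200–1000 m, environmental: Δz = 0.8 km ⇒ ΔT = -5.28°C; T = -6.48°C

-6.48°C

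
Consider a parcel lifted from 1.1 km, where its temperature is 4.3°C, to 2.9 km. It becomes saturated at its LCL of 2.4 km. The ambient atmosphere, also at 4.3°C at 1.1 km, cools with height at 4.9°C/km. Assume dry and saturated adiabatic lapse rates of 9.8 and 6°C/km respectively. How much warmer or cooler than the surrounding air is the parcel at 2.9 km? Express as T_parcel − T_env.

-6.92°C (parcel cooler than environment)

Parcel:
  1100 → 2400 m (dry, 9.8°C/km): ΔT = -9.8 × 1.3 = -12.74°C → T = -8.44°C
  2400 → 2900 m (saturated, 6°C/km): ΔT = -6 × 0.5 = -3°C → T = -11.44°C
Environment:
  1100 → 2900 m (environment, 4.9°C/km): ΔT = -4.9 × 1.8 = -8.82°C → T = -4.52°C
T_parcel − T_env = -11.44 − (-4.52) = -6.92°C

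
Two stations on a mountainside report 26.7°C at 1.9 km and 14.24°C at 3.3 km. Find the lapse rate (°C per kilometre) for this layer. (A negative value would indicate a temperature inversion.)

Γ = −ΔT/Δz = (26.7 − 14.24) / (3300 − 1900) m
  = 12.46°C / 1.4 km = 8.9°C/km

8.9°C/km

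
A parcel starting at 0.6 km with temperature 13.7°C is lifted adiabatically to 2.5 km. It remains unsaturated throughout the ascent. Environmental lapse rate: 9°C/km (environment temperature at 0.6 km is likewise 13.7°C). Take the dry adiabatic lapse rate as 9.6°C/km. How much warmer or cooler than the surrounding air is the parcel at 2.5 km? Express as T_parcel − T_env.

-1.14°C (parcel cooler than environment)

Parcel:
  From 600 m to 2500 m (dry): cools by 9.6 × 1.9 = 18.24°C, giving -4.54°C.
Environment:
  From 600 m to 2500 m (environment): cools by 9 × 1.9 = 17.1°C, giving -3.4°C.
T_parcel − T_env = -4.54 − (-3.4) = -1.14°C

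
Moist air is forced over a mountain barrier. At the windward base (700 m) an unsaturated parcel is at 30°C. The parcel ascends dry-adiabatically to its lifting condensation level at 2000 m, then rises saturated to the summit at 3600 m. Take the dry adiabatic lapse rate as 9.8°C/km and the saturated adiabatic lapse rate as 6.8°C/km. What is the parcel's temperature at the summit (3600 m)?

Dry to 2000 m: -9.8 × 1.3 km = -12.74°C, so T = 17.26°C.
Saturated to 3600 m: -6.8 × 1.6 km = -10.88°C, so T = 6.38°C.

6.38°C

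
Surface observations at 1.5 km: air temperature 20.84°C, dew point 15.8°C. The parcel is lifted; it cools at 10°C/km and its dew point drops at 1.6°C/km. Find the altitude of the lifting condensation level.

2.1 km

T and T_d converge at 10 − 1.6 = 8.4°C per km
Height above start = (20.84 − 15.8) / 8.4 = 0.6 km
LCL altitude = 1500 m + 600 m = 2100 m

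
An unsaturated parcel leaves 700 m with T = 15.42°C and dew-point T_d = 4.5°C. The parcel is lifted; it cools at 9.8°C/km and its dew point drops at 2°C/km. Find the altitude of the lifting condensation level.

T and T_d converge at 9.8 − 2 = 7.8°C per km
Height above start = (15.42 − 4.5) / 7.8 = 1.4 km
LCL altitude = 700 m + 1400 m = 2100 m

2100 m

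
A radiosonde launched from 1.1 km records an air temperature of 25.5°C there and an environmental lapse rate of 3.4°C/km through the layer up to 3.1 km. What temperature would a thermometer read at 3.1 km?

Environmental to 3100 m: -3.4 × 2 km = -6.8°C, so T = 18.7°C.

18.7°C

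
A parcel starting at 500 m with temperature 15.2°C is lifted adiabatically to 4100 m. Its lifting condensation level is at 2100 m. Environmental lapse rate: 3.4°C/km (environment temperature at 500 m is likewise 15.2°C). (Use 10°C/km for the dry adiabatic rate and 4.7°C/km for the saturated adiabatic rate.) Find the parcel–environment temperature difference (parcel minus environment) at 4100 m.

Parcel:
  From 500 m to 2100 m (dry): cools by 10 × 1.6 = 16°C, giving -0.8°C.
  From 2100 m to 4100 m (saturated): cools by 4.7 × 2 = 9.4°C, giving -10.2°C.
Environment:
  From 500 m to 4100 m (environment): cools by 3.4 × 3.6 = 12.24°C, giving 2.96°C.
T_parcel − T_env = -10.2 − 2.96 = -13.16°C

-13.16°C (parcel cooler than environment)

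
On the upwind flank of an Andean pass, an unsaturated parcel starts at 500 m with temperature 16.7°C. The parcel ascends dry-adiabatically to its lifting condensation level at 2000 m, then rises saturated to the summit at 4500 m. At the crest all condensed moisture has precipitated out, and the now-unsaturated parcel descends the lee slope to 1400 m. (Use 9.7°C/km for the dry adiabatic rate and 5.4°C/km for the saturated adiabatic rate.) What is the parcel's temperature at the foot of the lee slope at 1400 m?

18.72°C

500–2000 m, dry: Δz = 1.5 km ⇒ ΔT = -14.55°C; T = 2.15°C
2000–4500 m, saturated: Δz = 2.5 km ⇒ ΔT = -13.5°C; T = -11.35°C
4500–1400 m, dry descent: Δz = 3.1 km ⇒ ΔT = +30.07°C; T = 18.72°C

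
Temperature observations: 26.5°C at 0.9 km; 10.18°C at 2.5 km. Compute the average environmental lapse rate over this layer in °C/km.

10.2°C/km

Γ = −ΔT/Δz = (26.5 − 10.18) / (2500 − 900) m
  = 16.32°C / 1.6 km = 10.2°C/km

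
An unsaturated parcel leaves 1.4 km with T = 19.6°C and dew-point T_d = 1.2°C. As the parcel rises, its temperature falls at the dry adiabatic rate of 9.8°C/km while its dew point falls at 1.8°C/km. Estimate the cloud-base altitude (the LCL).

T and T_d converge at 9.8 − 1.8 = 8°C per km
Height above start = (19.6 − 1.2) / 8 = 2.3 km
LCL altitude = 1400 m + 2300 m = 3700 m

3.7 km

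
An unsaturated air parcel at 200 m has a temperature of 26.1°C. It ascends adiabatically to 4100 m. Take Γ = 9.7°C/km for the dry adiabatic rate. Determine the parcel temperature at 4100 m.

From 200 m to 4100 m (dry adiabatic): cools by 9.7 × 3.9 = 37.83°C, giving -11.73°C.

-11.73°C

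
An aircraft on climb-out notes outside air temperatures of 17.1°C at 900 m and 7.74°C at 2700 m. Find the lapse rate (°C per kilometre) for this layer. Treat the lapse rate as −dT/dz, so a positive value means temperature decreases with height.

Γ = −ΔT/Δz = (17.1 − 7.74) / (2700 − 900) m
  = 9.36°C / 1.8 km = 5.2°C/km

5.2°C/km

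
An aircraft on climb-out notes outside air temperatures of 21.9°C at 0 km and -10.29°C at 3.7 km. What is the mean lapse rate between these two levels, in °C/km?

Γ = −ΔT/Δz = (21.9 − (-10.29)) / (3700 − 0) m
  = 32.19°C / 3.7 km = 8.7°C/km

8.7°C/km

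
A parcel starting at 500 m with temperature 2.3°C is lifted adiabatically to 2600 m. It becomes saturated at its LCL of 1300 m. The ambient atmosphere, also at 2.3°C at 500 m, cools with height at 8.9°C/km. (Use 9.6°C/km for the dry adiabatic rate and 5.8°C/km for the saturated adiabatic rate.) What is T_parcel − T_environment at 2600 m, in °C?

Parcel:
  From 500 m to 1300 m (dry): cools by 9.6 × 0.8 = 7.68°C, giving -5.38°C.
  From 1300 m to 2600 m (saturated): cools by 5.8 × 1.3 = 7.54°C, giving -12.92°C.
Environment:
  From 500 m to 2600 m (environment): cools by 8.9 × 2.1 = 18.69°C, giving -16.39°C.
T_parcel − T_env = -12.92 − (-16.39) = +3.47°C

+3.47°C (parcel warmer than environment)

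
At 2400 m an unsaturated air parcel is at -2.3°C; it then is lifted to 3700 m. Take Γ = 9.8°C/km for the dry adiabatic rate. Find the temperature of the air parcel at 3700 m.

-15.04°C

Dry adiabatic to 3700 m: -9.8 × 1.3 km = -12.74°C, so T = -15.04°C.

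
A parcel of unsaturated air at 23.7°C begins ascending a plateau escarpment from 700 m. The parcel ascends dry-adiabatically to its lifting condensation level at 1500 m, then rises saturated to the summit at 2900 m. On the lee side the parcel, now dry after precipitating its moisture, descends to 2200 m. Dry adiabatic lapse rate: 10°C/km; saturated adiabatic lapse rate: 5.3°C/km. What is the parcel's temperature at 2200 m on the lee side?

Dry to 1500 m: -10 × 0.8 km = -8°C, so T = 15.7°C.
Saturated to 2900 m: -5.3 × 1.4 km = -7.42°C, so T = 8.28°C.
Dry descent to 2200 m: +10 × 0.7 km = +7°C, so T = 15.28°C.

15.28°C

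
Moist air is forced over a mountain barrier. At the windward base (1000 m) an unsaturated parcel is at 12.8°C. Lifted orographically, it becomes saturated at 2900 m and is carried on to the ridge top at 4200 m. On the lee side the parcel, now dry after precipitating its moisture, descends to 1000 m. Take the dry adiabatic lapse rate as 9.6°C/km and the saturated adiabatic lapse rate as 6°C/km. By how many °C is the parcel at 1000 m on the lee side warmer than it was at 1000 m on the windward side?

+4.68°C

1000–2900 m, dry: Δz = 1.9 km ⇒ ΔT = -18.24°C; T = -5.44°C
2900–4200 m, saturated: Δz = 1.3 km ⇒ ΔT = -7.8°C; T = -13.24°C
4200–1000 m, dry descent: Δz = 3.2 km ⇒ ΔT = +30.72°C; T = 17.48°C
Net change vs windward start: 17.48 − 12.8 = +4.68°C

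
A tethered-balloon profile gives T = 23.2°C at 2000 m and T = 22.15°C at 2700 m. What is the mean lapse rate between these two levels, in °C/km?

1.5°C/km

Γ = −ΔT/Δz = (23.2 − 22.15) / (2700 − 2000) m
  = 1.05°C / 0.7 km = 1.5°C/km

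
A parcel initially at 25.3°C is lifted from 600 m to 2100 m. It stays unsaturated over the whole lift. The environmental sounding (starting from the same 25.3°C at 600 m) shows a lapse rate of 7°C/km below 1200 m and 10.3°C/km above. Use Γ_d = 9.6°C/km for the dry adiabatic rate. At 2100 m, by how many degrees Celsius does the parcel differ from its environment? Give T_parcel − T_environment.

-0.93°C (parcel cooler than environment)

Parcel:
  From 600 m to 2100 m (dry): cools by 9.6 × 1.5 = 14.4°C, giving 10.9°C.
Environment:
  From 600 m to 1200 m (environment, lower layer): cools by 7 × 0.6 = 4.2°C, giving 21.1°C.
  From 1200 m to 2100 m (environment, upper layer): cools by 10.3 × 0.9 = 9.27°C, giving 11.83°C.
T_parcel − T_env = 10.9 − 11.83 = -0.93°C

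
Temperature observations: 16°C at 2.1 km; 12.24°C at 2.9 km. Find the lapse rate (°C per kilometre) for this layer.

Γ = −ΔT/Δz = (16 − 12.24) / (2900 − 2100) m
  = 3.76°C / 0.8 km = 4.7°C/km

4.7°C/km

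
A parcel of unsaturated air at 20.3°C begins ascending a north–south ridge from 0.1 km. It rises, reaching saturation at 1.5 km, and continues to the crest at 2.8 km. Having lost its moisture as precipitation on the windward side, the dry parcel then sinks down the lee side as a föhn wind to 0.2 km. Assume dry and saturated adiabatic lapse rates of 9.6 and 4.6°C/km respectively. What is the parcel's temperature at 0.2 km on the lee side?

25.84°C

100 → 1500 m (dry, 9.6°C/km): ΔT = -9.6 × 1.4 = -13.44°C → T = 6.86°C
1500 → 2800 m (saturated, 4.6°C/km): ΔT = -4.6 × 1.3 = -5.98°C → T = 0.88°C
2800 → 200 m (dry descent, 9.6°C/km): ΔT = +9.6 × 2.6 = +24.96°C → T = 25.84°C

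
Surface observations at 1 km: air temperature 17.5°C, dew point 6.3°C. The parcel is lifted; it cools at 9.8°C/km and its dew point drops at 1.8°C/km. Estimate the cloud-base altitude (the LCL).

T and T_d converge at 9.8 − 1.8 = 8°C per km
Height above start = (17.5 − 6.3) / 8 = 1.4 km
LCL altitude = 1000 m + 1400 m = 2400 m

2.4 km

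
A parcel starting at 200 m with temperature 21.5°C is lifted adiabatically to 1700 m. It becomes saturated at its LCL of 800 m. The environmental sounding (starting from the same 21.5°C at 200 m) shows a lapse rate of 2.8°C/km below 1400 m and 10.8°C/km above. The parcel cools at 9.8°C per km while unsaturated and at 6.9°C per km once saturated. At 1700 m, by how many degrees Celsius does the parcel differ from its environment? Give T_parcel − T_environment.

-5.49°C (parcel cooler than environment)

Parcel:
  Dry to 800 m: -9.8 × 0.6 km = -5.88°C, so T = 15.62°C.
  Saturated to 1700 m: -6.9 × 0.9 km = -6.21°C, so T = 9.41°C.
Environment:
  Environment, lower layer to 1400 m: -2.8 × 1.2 km = -3.36°C, so T = 18.14°C.
  Environment, upper layer to 1700 m: -10.8 × 0.3 km = -3.24°C, so T = 14.9°C.
T_parcel − T_env = 9.41 − 14.9 = -5.49°C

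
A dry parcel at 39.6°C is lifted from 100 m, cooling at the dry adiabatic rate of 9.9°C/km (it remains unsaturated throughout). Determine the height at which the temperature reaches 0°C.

4100 m

Height above start = (39.6 − 0) / 9.9 = 4 km
Altitude = 100 m + 4000 m = 4100 m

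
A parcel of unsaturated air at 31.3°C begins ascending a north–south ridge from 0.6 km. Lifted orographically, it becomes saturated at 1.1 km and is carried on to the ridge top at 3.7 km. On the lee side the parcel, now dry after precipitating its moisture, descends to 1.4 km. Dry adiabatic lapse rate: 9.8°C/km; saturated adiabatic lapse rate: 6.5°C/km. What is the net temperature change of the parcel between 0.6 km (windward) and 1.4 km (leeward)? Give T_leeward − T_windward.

600 → 1100 m (dry, 9.8°C/km): ΔT = -9.8 × 0.5 = -4.9°C → T = 26.4°C
1100 → 3700 m (saturated, 6.5°C/km): ΔT = -6.5 × 2.6 = -16.9°C → T = 9.5°C
3700 → 1400 m (dry descent, 9.8°C/km): ΔT = +9.8 × 2.3 = +22.54°C → T = 32.04°C
Net change vs windward start: 32.04 − 31.3 = +0.74°C

+0.74°C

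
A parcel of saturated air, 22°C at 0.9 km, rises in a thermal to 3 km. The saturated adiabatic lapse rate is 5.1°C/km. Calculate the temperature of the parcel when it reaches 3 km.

900–3000 m, saturated adiabatic: Δz = 2.1 km ⇒ ΔT = -10.71°C; T = 11.29°C

11.29°C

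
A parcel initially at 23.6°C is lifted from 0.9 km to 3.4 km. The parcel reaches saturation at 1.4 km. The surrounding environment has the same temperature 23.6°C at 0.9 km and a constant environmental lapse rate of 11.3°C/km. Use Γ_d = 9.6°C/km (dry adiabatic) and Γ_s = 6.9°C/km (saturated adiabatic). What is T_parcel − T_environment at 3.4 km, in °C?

Parcel:
  Dry to 1400 m: -9.6 × 0.5 km = -4.8°C, so T = 18.8°C.
  Saturated to 3400 m: -6.9 × 2 km = -13.8°C, so T = 5°C.
Environment:
  Environment to 3400 m: -11.3 × 2.5 km = -28.25°C, so T = -4.65°C.
T_parcel − T_env = 5 − (-4.65) = +9.65°C

+9.65°C (parcel warmer than environment)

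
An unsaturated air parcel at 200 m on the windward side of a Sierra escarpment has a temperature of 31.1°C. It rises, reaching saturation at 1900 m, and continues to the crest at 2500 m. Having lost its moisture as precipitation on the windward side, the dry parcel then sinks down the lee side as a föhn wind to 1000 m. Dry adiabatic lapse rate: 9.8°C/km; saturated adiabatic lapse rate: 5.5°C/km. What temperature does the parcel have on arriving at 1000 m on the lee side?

From 200 m to 1900 m (dry): cools by 9.8 × 1.7 = 16.66°C, giving 14.44°C.
From 1900 m to 2500 m (saturated): cools by 5.5 × 0.6 = 3.3°C, giving 11.14°C.
From 2500 m to 1000 m (dry descent): warms by 9.8 × 1.5 = 14.7°C, giving 25.84°C.

25.84°C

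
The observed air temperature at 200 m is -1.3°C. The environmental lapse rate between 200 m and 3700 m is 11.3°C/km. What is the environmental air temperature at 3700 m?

-40.85°C

200 → 3700 m (environmental, 11.3°C/km): ΔT = -11.3 × 3.5 = -39.55°C → T = -40.85°C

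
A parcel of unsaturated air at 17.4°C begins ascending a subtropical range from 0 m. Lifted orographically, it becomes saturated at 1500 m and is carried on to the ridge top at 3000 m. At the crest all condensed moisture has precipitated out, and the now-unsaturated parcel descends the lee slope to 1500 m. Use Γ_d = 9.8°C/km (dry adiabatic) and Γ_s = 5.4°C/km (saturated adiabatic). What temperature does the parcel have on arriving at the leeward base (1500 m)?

0–1500 m, dry: Δz = 1.5 km ⇒ ΔT = -14.7°C; T = 2.7°C
1500–3000 m, saturated: Δz = 1.5 km ⇒ ΔT = -8.1°C; T = -5.4°C
3000–1500 m, dry descent: Δz = 1.5 km ⇒ ΔT = +14.7°C; T = 9.3°C

9.3°C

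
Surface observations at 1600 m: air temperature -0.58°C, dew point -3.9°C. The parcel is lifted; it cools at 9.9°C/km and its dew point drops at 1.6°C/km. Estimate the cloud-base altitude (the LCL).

2000 m

T and T_d converge at 9.9 − 1.6 = 8.3°C per km
Height above start = (-0.58 − (-3.9)) / 8.3 = 0.4 km
LCL altitude = 1600 m + 400 m = 2000 m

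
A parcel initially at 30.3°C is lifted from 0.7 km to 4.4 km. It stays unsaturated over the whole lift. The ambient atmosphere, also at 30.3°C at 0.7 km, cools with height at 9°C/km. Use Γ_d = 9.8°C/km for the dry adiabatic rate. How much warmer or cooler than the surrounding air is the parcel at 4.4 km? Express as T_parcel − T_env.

Parcel:
  700–4400 m, dry: Δz = 3.7 km ⇒ ΔT = -36.26°C; T = -5.96°C
Environment:
  700–4400 m, environment: Δz = 3.7 km ⇒ ΔT = -33.3°C; T = -3°C
T_parcel − T_env = -5.96 − (-3) = -2.96°C

-2.96°C (parcel cooler than environment)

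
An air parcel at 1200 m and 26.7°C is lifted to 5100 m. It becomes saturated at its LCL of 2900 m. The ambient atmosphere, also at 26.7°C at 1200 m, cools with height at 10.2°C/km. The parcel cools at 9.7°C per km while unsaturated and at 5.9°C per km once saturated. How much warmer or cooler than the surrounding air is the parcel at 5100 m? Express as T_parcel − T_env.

+10.31°C (parcel warmer than environment)

Parcel:
  Dry to 2900 m: -9.7 × 1.7 km = -16.49°C, so T = 10.21°C.
  Saturated to 5100 m: -5.9 × 2.2 km = -12.98°C, so T = -2.77°C.
Environment:
  Environment to 5100 m: -10.2 × 3.9 km = -39.78°C, so T = -13.08°C.
T_parcel − T_env = -2.77 − (-13.08) = +10.31°C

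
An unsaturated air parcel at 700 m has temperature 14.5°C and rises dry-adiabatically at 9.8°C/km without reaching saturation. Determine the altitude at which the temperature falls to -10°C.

3200 m

Height above start = (14.5 − (-10)) / 9.8 = 2.5 km
Altitude = 700 m + 2500 m = 3200 m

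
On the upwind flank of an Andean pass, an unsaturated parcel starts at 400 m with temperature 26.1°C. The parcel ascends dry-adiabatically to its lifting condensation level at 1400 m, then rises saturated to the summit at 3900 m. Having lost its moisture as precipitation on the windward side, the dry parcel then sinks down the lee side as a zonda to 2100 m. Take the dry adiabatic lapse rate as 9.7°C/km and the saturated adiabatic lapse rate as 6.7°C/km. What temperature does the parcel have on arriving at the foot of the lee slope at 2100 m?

17.11°C

400–1400 m, dry: Δz = 1 km ⇒ ΔT = -9.7°C; T = 16.4°C
1400–3900 m, saturated: Δz = 2.5 km ⇒ ΔT = -16.75°C; T = -0.35°C
3900–2100 m, dry descent: Δz = 1.8 km ⇒ ΔT = +17.46°C; T = 17.11°C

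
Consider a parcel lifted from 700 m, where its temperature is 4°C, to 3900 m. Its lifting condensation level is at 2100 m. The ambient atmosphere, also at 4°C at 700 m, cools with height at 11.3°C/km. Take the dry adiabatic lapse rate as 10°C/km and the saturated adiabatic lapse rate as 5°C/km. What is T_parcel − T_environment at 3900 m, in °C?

Parcel:
  700–2100 m, dry: Δz = 1.4 km ⇒ ΔT = -14°C; T = -10°C
  2100–3900 m, saturated: Δz = 1.8 km ⇒ ΔT = -9°C; T = -19°C
Environment:
  700–3900 m, environment: Δz = 3.2 km ⇒ ΔT = -36.16°C; T = -32.16°C
T_parcel − T_env = -19 − (-32.16) = +13.16°C

+13.16°C (parcel warmer than environment)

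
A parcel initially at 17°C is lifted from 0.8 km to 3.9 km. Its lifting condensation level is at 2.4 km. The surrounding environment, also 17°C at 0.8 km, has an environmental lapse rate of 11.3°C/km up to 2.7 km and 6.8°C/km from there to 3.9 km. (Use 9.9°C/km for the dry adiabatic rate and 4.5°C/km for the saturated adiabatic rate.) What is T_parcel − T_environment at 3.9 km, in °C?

Parcel:
  800–2400 m, dry: Δz = 1.6 km ⇒ ΔT = -15.84°C; T = 1.16°C
  2400–3900 m, saturated: Δz = 1.5 km ⇒ ΔT = -6.75°C; T = -5.59°C
Environment:
  800–2700 m, environment, lower layer: Δz = 1.9 km ⇒ ΔT = -21.47°C; T = -4.47°C
  2700–3900 m, environment, upper layer: Δz = 1.2 km ⇒ ΔT = -8.16°C; T = -12.63°C
T_parcel − T_env = -5.59 − (-12.63) = +7.04°C

+7.04°C (parcel warmer than environment)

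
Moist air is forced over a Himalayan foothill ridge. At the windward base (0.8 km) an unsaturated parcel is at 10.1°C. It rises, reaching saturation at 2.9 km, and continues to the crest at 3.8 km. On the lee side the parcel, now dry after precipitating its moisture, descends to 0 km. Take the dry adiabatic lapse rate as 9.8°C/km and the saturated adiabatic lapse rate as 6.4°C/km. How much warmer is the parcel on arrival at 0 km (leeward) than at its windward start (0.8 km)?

Dry to 2900 m: -9.8 × 2.1 km = -20.58°C, so T = -10.48°C.
Saturated to 3800 m: -6.4 × 0.9 km = -5.76°C, so T = -16.24°C.
Dry descent to 0 m: +9.8 × 3.8 km = +37.24°C, so T = 21°C.
Net change vs windward start: 21 − 10.1 = +10.9°C

+10.9°C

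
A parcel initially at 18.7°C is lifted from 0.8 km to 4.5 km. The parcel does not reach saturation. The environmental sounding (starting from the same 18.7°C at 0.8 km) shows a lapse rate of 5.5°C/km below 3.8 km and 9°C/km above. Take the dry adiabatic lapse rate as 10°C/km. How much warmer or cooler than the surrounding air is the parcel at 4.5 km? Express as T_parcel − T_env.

-14.2°C (parcel cooler than environment)

Parcel:
  Dry to 4500 m: -10 × 3.7 km = -37°C, so T = -18.3°C.
Environment:
  Environment, lower layer to 3800 m: -5.5 × 3 km = -16.5°C, so T = 2.2°C.
  Environment, upper layer to 4500 m: -9 × 0.7 km = -6.3°C, so T = -4.1°C.
T_parcel − T_env = -18.3 − (-4.1) = -14.2°C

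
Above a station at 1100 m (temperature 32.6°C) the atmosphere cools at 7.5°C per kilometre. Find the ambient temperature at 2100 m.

25.1°C

1100 → 2100 m (environmental, 7.5°C/km): ΔT = -7.5 × 1 = -7.5°C → T = 25.1°C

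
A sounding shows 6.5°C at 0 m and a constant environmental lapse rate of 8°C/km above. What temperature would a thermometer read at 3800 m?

-23.9°C

Environmental to 3800 m: -8 × 3.8 km = -30.4°C, so T = -23.9°C.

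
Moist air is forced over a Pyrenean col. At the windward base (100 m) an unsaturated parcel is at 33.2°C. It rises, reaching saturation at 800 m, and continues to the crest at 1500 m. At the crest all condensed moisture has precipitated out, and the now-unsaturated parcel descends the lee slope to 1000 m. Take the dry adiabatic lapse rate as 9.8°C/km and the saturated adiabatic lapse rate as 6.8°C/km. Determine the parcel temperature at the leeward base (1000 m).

100–800 m, dry: Δz = 0.7 km ⇒ ΔT = -6.86°C; T = 26.34°C
800–1500 m, saturated: Δz = 0.7 km ⇒ ΔT = -4.76°C; T = 21.58°C
1500–1000 m, dry descent: Δz = 0.5 km ⇒ ΔT = +4.9°C; T = 26.48°C

26.48°C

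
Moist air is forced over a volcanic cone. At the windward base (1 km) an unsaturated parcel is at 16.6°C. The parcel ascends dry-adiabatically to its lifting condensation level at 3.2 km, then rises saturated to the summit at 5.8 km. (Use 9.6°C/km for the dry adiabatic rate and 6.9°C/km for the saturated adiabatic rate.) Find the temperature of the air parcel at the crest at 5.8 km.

From 1000 m to 3200 m (dry): cools by 9.6 × 2.2 = 21.12°C, giving -4.52°C.
From 3200 m to 5800 m (saturated): cools by 6.9 × 2.6 = 17.94°C, giving -22.46°C.

-22.46°C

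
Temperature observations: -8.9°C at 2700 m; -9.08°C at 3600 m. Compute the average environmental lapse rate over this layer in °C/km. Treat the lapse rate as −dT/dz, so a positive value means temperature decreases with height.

Γ = −ΔT/Δz = (-8.9 − (-9.08)) / (3600 − 2700) m
  = 0.18°C / 0.9 km = 0.2°C/km

0.2°C/km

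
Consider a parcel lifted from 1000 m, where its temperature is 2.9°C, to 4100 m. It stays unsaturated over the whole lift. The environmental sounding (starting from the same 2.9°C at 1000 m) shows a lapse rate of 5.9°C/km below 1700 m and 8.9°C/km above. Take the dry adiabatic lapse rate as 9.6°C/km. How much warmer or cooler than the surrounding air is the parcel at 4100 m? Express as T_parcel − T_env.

-4.27°C (parcel cooler than environment)

Parcel:
  Dry to 4100 m: -9.6 × 3.1 km = -29.76°C, so T = -26.86°C.
Environment:
  Environment, lower layer to 1700 m: -5.9 × 0.7 km = -4.13°C, so T = -1.23°C.
  Environment, upper layer to 4100 m: -8.9 × 2.4 km = -21.36°C, so T = -22.59°C.
T_parcel − T_env = -26.86 − (-22.59) = -4.27°C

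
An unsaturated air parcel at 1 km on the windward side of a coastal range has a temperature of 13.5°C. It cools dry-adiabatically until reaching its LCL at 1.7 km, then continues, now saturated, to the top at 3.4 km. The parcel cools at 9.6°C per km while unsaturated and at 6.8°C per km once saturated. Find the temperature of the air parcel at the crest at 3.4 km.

-4.78°C

Dry to 1700 m: -9.6 × 0.7 km = -6.72°C, so T = 6.78°C.
Saturated to 3400 m: -6.8 × 1.7 km = -11.56°C, so T = -4.78°C.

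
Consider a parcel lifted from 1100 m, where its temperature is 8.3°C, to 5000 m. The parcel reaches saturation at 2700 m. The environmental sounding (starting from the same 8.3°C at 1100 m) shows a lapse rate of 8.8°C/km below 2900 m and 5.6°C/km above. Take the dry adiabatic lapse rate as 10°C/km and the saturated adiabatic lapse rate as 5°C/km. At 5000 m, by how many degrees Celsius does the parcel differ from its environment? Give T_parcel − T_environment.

+0.1°C (parcel warmer than environment)

Parcel:
  1100 → 2700 m (dry, 10°C/km): ΔT = -10 × 1.6 = -16°C → T = -7.7°C
  2700 → 5000 m (saturated, 5°C/km): ΔT = -5 × 2.3 = -11.5°C → T = -19.2°C
Environment:
  1100 → 2900 m (environment, lower layer, 8.8°C/km): ΔT = -8.8 × 1.8 = -15.84°C → T = -7.54°C
  2900 → 5000 m (environment, upper layer, 5.6°C/km): ΔT = -5.6 × 2.1 = -11.76°C → T = -19.3°C
T_parcel − T_env = -19.2 − (-19.3) = +0.1°C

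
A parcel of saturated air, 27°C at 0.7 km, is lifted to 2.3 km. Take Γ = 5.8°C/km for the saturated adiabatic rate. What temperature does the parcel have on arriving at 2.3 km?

17.72°C

700–2300 m, saturated adiabatic: Δz = 1.6 km ⇒ ΔT = -9.28°C; T = 17.72°C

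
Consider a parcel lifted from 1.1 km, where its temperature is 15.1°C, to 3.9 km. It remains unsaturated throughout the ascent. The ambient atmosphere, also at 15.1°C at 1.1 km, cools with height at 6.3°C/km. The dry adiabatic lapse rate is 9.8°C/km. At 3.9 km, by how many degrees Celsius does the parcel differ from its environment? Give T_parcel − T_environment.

Parcel:
  Dry to 3900 m: -9.8 × 2.8 km = -27.44°C, so T = -12.34°C.
Environment:
  Environment to 3900 m: -6.3 × 2.8 km = -17.64°C, so T = -2.54°C.
T_parcel − T_env = -12.34 − (-2.54) = -9.8°C

-9.8°C (parcel cooler than environment)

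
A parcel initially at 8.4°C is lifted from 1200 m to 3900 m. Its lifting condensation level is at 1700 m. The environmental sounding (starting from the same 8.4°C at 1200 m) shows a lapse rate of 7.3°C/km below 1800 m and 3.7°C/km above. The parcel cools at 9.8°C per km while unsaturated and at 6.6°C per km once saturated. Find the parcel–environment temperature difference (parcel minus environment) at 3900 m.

Parcel:
  1200–1700 m, dry: Δz = 0.5 km ⇒ ΔT = -4.9°C; T = 3.5°C
  1700–3900 m, saturated: Δz = 2.2 km ⇒ ΔT = -14.52°C; T = -11.02°C
Environment:
  1200–1800 m, environment, lower layer: Δz = 0.6 km ⇒ ΔT = -4.38°C; T = 4.02°C
  1800–3900 m, environment, upper layer: Δz = 2.1 km ⇒ ΔT = -7.77°C; T = -3.75°C
T_parcel − T_env = -11.02 − (-3.75) = -7.27°C

-7.27°C (parcel cooler than environment)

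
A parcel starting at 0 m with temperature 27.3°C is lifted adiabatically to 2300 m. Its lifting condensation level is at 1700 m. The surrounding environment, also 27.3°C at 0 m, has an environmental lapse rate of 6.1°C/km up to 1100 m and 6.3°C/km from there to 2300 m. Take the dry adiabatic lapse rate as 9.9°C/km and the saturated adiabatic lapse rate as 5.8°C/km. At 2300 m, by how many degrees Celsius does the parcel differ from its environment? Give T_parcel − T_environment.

Parcel:
  0–1700 m, dry: Δz = 1.7 km ⇒ ΔT = -16.83°C; T = 10.47°C
  1700–2300 m, saturated: Δz = 0.6 km ⇒ ΔT = -3.48°C; T = 6.99°C
Environment:
  0–1100 m, environment, lower layer: Δz = 1.1 km ⇒ ΔT = -6.71°C; T = 20.59°C
  1100–2300 m, environment, upper layer: Δz = 1.2 km ⇒ ΔT = -7.56°C; T = 13.03°C
T_parcel − T_env = 6.99 − 13.03 = -6.04°C

-6.04°C (parcel cooler than environment)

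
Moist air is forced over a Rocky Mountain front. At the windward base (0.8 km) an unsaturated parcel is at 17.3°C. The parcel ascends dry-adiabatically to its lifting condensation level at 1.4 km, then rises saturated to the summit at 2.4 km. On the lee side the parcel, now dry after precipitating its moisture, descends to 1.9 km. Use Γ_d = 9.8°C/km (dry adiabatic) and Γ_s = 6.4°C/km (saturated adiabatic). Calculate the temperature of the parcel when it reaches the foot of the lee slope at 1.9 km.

Dry to 1400 m: -9.8 × 0.6 km = -5.88°C, so T = 11.42°C.
Saturated to 2400 m: -6.4 × 1 km = -6.4°C, so T = 5.02°C.
Dry descent to 1900 m: +9.8 × 0.5 km = +4.9°C, so T = 9.92°C.

9.92°C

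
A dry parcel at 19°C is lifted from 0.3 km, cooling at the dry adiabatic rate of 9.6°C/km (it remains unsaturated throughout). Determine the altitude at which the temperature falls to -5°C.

Height above start = (19 − (-5)) / 9.6 = 2.5 km
Altitude = 300 m + 2500 m = 2800 m

2.8 km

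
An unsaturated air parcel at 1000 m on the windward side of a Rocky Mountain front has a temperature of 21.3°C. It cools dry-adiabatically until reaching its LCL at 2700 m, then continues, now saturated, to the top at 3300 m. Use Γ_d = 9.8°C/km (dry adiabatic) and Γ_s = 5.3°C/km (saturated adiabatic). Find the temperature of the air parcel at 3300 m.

1000–2700 m, dry: Δz = 1.7 km ⇒ ΔT = -16.66°C; T = 4.64°C
2700–3300 m, saturated: Δz = 0.6 km ⇒ ΔT = -3.18°C; T = 1.46°C

1.46°C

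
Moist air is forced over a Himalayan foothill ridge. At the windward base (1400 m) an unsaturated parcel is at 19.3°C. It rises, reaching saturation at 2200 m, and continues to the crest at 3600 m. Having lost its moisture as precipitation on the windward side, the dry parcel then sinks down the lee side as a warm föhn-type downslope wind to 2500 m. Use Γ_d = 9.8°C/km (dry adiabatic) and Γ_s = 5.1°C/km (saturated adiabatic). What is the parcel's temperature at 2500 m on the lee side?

15.1°C

Dry to 2200 m: -9.8 × 0.8 km = -7.84°C, so T = 11.46°C.
Saturated to 3600 m: -5.1 × 1.4 km = -7.14°C, so T = 4.32°C.
Dry descent to 2500 m: +9.8 × 1.1 km = +10.78°C, so T = 15.1°C.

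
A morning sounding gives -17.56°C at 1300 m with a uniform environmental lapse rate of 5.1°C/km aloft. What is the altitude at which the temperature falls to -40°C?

Height above start = (-17.56 − (-40)) / 5.1 = 4.4 km
Altitude = 1300 m + 4400 m = 5700 m

5700 m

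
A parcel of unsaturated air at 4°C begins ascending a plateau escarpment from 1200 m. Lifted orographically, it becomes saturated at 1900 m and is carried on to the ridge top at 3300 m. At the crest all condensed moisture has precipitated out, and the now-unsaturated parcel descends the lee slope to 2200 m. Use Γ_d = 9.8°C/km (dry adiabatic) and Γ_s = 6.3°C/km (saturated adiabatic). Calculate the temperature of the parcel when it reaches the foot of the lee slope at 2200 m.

-0.9°C

Dry to 1900 m: -9.8 × 0.7 km = -6.86°C, so T = -2.86°C.
Saturated to 3300 m: -6.3 × 1.4 km = -8.82°C, so T = -11.68°C.
Dry descent to 2200 m: +9.8 × 1.1 km = +10.78°C, so T = -0.9°C.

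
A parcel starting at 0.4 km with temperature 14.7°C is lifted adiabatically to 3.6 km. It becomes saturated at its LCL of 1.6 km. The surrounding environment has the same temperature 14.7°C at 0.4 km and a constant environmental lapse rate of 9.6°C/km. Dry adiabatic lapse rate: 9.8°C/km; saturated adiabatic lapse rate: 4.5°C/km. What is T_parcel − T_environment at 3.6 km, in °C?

Parcel:
  From 400 m to 1600 m (dry): cools by 9.8 × 1.2 = 11.76°C, giving 2.94°C.
  From 1600 m to 3600 m (saturated): cools by 4.5 × 2 = 9°C, giving -6.06°C.
Environment:
  From 400 m to 3600 m (environment): cools by 9.6 × 3.2 = 30.72°C, giving -16.02°C.
T_parcel − T_env = -6.06 − (-16.02) = +9.96°C

+9.96°C (parcel warmer than environment)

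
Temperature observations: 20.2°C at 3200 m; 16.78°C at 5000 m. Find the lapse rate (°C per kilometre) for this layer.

Γ = −ΔT/Δz = (20.2 − 16.78) / (5000 − 3200) m
  = 3.42°C / 1.8 km = 1.9°C/km

1.9°C/km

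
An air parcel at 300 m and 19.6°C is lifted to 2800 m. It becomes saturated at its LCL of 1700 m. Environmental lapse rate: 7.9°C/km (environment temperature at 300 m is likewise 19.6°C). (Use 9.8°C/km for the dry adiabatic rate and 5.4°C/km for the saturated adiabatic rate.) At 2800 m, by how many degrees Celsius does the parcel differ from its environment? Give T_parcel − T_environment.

Parcel:
  Dry to 1700 m: -9.8 × 1.4 km = -13.72°C, so T = 5.88°C.
  Saturated to 2800 m: -5.4 × 1.1 km = -5.94°C, so T = -0.06°C.
Environment:
  Environment to 2800 m: -7.9 × 2.5 km = -19.75°C, so T = -0.15°C.
T_parcel − T_env = -0.06 − (-0.15) = +0.09°C

+0.09°C (parcel warmer than environment)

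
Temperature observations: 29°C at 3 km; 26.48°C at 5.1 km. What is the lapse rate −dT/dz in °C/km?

1.2°C/km

Γ = −ΔT/Δz = (29 − 26.48) / (5100 − 3000) m
  = 2.52°C / 2.1 km = 1.2°C/km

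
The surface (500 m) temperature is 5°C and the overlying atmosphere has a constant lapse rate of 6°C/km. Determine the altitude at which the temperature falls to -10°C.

Height above start = (5 − (-10)) / 6 = 2.5 km
Altitude = 500 m + 2500 m = 3000 m

3000 m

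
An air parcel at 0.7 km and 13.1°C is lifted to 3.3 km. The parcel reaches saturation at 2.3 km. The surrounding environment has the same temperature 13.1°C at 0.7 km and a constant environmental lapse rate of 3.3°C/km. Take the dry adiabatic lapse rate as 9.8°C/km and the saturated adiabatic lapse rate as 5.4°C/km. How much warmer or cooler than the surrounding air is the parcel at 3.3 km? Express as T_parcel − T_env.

-12.5°C (parcel cooler than environment)

Parcel:
  Dry to 2300 m: -9.8 × 1.6 km = -15.68°C, so T = -2.58°C.
  Saturated to 3300 m: -5.4 × 1 km = -5.4°C, so T = -7.98°C.
Environment:
  Environment to 3300 m: -3.3 × 2.6 km = -8.58°C, so T = 4.52°C.
T_parcel − T_env = -7.98 − 4.52 = -12.5°C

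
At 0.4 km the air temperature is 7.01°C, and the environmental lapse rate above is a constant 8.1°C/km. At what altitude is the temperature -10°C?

2.5 km

Height above start = (7.01 − (-10)) / 8.1 = 2.1 km
Altitude = 400 m + 2100 m = 2500 m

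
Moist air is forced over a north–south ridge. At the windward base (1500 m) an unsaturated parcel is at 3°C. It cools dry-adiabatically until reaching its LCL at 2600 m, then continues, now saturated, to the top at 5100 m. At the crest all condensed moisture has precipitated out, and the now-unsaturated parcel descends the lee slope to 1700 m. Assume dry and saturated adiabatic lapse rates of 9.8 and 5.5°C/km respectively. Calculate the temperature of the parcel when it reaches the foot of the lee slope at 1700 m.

11.79°C

Dry to 2600 m: -9.8 × 1.1 km = -10.78°C, so T = -7.78°C.
Saturated to 5100 m: -5.5 × 2.5 km = -13.75°C, so T = -21.53°C.
Dry descent to 1700 m: +9.8 × 3.4 km = +33.32°C, so T = 11.79°C.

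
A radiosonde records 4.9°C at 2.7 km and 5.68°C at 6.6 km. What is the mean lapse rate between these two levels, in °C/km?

Γ = −ΔT/Δz = (4.9 − 5.68) / (6600 − 2700) m
  = -0.78°C / 3.9 km = -0.2°C/km

-0.2°C/km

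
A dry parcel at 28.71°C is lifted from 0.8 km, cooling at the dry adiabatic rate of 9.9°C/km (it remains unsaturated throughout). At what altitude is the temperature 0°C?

Height above start = (28.71 − 0) / 9.9 = 2.9 km
Altitude = 800 m + 2900 m = 3700 m

3.7 km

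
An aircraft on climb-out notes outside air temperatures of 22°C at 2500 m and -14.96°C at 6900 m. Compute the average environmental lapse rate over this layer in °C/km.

8.4°C/km

Γ = −ΔT/Δz = (22 − (-14.96)) / (6900 − 2500) m
  = 36.96°C / 4.4 km = 8.4°C/km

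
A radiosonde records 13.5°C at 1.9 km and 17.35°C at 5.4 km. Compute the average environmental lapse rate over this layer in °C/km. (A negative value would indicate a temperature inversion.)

-1.1°C/km

Γ = −ΔT/Δz = (13.5 − 17.35) / (5400 − 1900) m
  = -3.85°C / 3.5 km = -1.1°C/km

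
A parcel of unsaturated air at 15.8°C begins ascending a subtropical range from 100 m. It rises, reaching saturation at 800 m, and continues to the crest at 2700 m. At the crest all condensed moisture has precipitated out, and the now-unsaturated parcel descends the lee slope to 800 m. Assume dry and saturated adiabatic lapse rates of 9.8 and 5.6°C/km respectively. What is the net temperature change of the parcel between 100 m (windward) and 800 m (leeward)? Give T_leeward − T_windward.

+1.12°C

Dry to 800 m: -9.8 × 0.7 km = -6.86°C, so T = 8.94°C.
Saturated to 2700 m: -5.6 × 1.9 km = -10.64°C, so T = -1.7°C.
Dry descent to 800 m: +9.8 × 1.9 km = +18.62°C, so T = 16.92°C.
Net change vs windward start: 16.92 − 15.8 = +1.12°C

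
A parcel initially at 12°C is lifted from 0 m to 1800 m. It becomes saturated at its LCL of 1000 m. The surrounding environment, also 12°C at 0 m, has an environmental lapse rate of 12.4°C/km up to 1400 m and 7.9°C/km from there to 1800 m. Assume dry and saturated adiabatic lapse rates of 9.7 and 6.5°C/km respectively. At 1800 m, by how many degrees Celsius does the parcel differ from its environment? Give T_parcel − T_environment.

+5.62°C (parcel warmer than environment)

Parcel:
  Dry to 1000 m: -9.7 × 1 km = -9.7°C, so T = 2.3°C.
  Saturated to 1800 m: -6.5 × 0.8 km = -5.2°C, so T = -2.9°C.
Environment:
  Environment, lower layer to 1400 m: -12.4 × 1.4 km = -17.36°C, so T = -5.36°C.
  Environment, upper layer to 1800 m: -7.9 × 0.4 km = -3.16°C, so T = -8.52°C.
T_parcel − T_env = -2.9 − (-8.52) = +5.62°C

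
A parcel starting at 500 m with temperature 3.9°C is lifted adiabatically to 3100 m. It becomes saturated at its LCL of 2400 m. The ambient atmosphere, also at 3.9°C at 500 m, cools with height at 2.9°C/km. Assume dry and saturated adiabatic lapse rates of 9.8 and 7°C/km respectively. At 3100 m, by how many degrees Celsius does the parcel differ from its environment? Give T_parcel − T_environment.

Parcel:
  Dry to 2400 m: -9.8 × 1.9 km = -18.62°C, so T = -14.72°C.
  Saturated to 3100 m: -7 × 0.7 km = -4.9°C, so T = -19.62°C.
Environment:
  Environment to 3100 m: -2.9 × 2.6 km = -7.54°C, so T = -3.64°C.
T_parcel − T_env = -19.62 − (-3.64) = -15.98°C

-15.98°C (parcel cooler than environment)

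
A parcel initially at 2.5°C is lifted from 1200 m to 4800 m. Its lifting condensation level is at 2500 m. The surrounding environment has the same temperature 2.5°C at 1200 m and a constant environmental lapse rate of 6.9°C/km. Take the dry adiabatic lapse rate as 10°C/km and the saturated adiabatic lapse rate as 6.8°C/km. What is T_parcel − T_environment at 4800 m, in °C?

-3.8°C (parcel cooler than environment)

Parcel:
  1200–2500 m, dry: Δz = 1.3 km ⇒ ΔT = -13°C; T = -10.5°C
  2500–4800 m, saturated: Δz = 2.3 km ⇒ ΔT = -15.64°C; T = -26.14°C
Environment:
  1200–4800 m, environment: Δz = 3.6 km ⇒ ΔT = -24.84°C; T = -22.34°C
T_parcel − T_env = -26.14 − (-22.34) = -3.8°C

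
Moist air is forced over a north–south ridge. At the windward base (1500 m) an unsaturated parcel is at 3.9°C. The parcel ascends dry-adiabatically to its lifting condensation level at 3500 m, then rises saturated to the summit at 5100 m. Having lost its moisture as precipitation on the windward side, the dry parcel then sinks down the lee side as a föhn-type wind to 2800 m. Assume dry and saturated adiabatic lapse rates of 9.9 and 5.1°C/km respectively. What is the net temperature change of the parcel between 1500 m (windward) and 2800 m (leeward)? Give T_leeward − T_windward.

Dry to 3500 m: -9.9 × 2 km = -19.8°C, so T = -15.9°C.
Saturated to 5100 m: -5.1 × 1.6 km = -8.16°C, so T = -24.06°C.
Dry descent to 2800 m: +9.9 × 2.3 km = +22.77°C, so T = -1.29°C.
Net change vs windward start: -1.29 − 3.9 = -5.19°C

-5.19°C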